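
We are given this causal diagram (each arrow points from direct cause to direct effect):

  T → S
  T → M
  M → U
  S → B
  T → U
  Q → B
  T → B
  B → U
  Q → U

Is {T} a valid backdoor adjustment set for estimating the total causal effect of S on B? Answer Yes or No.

Backdoor paths from S to B (paths whose first edge points into S):
  P1: S <- T -> M -> U <- Q -> B
  P2: S <- T -> M -> U <- B
  P3: S <- T -> B
  P4: S <- T -> U <- Q -> B
  P5: S <- T -> U <- B
Condition 1 (no descendant of S in the set): holds — descendants of S are {B, U}; none are in {T}.
Condition 2 (every backdoor path blocked by {T}):
  P1: blocked at fork node T ∈ conditioning set.
  P2: blocked at fork node T ∈ conditioning set.
  P3: blocked at fork node T ∈ conditioning set.
  P4: blocked at fork node T ∈ conditioning set.
  P5: blocked at fork node T ∈ conditioning set.
{T} satisfies the backdoor criterion.

Yes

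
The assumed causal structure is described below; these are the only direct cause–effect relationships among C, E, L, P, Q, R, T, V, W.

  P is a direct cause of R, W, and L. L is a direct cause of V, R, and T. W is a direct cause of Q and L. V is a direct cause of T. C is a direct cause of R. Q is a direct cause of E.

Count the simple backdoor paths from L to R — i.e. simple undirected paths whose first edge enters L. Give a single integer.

2

A backdoor path from L to R is any simple undirected path whose first edge points into L (i.e. leaves L via a parent).
Parents of L: {P, W}.
Enumerating:
  P1: L <- P -> R
  P2: L <- W <- P -> R
That exhausts the simple backdoor paths. Count: 2.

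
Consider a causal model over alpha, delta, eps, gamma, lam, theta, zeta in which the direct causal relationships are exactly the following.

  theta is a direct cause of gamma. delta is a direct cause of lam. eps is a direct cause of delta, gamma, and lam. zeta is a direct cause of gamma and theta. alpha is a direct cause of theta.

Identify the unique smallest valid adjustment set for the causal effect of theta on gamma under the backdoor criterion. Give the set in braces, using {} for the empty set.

{zeta}

Variables eligible for adjustment (non-descendants of theta, excluding theta and gamma): {alpha, delta, eps, lam, zeta}.
Backdoor paths from theta to gamma:
  P1: theta <- zeta -> gamma
The empty set is not sufficient: P1 (theta <- zeta -> gamma) has no collider blocking it and no conditioned non-collider, so it is open.
Try {zeta}:
  P1: blocked at fork node zeta ∈ conditioning set.
{zeta} contains no descendant of theta and blocks every backdoor path.
No other singleton works — e.g. {eps} leaves P1 open — so {zeta} is the unique smallest valid adjustment set.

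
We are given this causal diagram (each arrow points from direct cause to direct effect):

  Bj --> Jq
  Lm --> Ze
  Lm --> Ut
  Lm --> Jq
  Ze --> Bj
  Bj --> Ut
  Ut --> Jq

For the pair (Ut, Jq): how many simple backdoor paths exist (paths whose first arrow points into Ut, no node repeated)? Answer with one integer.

4

A backdoor path from Ut to Jq is any simple undirected path whose first edge points into Ut (i.e. leaves Ut via a parent).
Parents of Ut: {Bj, Lm}.
Enumerating:
  P1: Ut <- Lm -> Ze -> Bj -> Jq
  P2: Ut <- Lm -> Jq
  P3: Ut <- Bj <- Ze <- Lm -> Jq
  P4: Ut <- Bj -> Jq
That exhausts the simple backdoor paths. Count: 4.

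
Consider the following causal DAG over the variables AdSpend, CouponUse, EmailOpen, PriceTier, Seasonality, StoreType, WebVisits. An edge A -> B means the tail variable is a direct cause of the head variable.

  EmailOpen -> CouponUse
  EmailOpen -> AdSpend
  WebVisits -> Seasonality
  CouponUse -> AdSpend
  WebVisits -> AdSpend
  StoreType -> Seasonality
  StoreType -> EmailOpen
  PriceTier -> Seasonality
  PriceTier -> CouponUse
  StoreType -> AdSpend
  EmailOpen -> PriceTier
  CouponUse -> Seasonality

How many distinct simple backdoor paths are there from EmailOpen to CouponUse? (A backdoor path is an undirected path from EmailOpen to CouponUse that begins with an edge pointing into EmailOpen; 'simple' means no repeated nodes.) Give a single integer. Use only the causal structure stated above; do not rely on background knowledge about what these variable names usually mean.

A backdoor path from EmailOpen to CouponUse is any simple undirected path whose first edge points into EmailOpen (i.e. leaves EmailOpen via a parent).
Parents of EmailOpen: {StoreType}.
Enumerating:
  P1: EmailOpen <- StoreType -> Seasonality <- WebVisits -> AdSpend <- CouponUse
  P2: EmailOpen <- StoreType -> Seasonality <- PriceTier -> CouponUse
  P3: EmailOpen <- StoreType -> Seasonality <- CouponUse
  P4: EmailOpen <- StoreType -> AdSpend <- WebVisits -> Seasonality <- PriceTier -> CouponUse
  P5: EmailOpen <- StoreType -> AdSpend <- WebVisits -> Seasonality <- CouponUse
  P6: EmailOpen <- StoreType -> AdSpend <- CouponUse
That exhausts the simple backdoor paths. Count: 6.

6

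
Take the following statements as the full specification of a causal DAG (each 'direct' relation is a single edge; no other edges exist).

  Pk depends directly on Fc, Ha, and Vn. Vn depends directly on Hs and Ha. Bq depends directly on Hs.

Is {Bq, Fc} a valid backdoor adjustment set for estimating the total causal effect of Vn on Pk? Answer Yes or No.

Backdoor paths from Vn to Pk (paths whose first edge points into Vn):
  P1: Vn <- Ha -> Pk
Condition 1 (no descendant of Vn in the set): holds — descendants of Vn are {Pk}; none are in {Bq, Fc}.
Condition 2 (every backdoor path blocked by {Bq, Fc}):
  P1: open — no interior node is in the conditioning set.
{Bq, Fc} does not satisfy the backdoor criterion.

No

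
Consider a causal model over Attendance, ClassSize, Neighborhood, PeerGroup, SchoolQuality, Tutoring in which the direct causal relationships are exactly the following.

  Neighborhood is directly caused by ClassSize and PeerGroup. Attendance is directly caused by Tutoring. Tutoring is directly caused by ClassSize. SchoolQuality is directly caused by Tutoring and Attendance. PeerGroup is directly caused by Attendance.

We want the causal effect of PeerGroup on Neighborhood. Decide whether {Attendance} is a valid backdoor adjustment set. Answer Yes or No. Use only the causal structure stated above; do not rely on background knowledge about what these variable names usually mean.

Backdoor paths from PeerGroup to Neighborhood (paths whose first edge points into PeerGroup):
  P1: PeerGroup <- Attendance <- Tutoring <- ClassSize -> Neighborhood
  P2: PeerGroup <- Attendance -> SchoolQuality <- Tutoring <- ClassSize -> Neighborhood
Condition 1 (no descendant of PeerGroup in the set): holds — descendants of PeerGroup are {Neighborhood}; none are in {Attendance}.
Condition 2 (every backdoor path blocked by {Attendance}):
  P1: blocked at chain node Attendance ∈ conditioning set.
  P2: blocked at fork node Attendance ∈ conditioning set.
{Attendance} satisfies the backdoor criterion.

Yes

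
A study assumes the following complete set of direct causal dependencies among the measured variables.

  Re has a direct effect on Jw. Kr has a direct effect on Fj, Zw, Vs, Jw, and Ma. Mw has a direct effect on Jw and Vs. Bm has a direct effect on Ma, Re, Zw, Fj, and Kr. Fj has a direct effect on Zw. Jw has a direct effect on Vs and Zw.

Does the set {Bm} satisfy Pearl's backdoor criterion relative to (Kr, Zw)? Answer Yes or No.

Backdoor paths from Kr to Zw (paths whose first edge points into Kr):
  P1: Kr <- Bm -> Re -> Jw -> Zw
  P2: Kr <- Bm -> Fj -> Zw
  P3: Kr <- Bm -> Zw
Condition 1 (no descendant of Kr in the set): holds — descendants of Kr are {Fj, Jw, Ma, Vs, Zw}; none are in {Bm}.
Condition 2 (every backdoor path blocked by {Bm}):
  P1: blocked at fork node Bm ∈ conditioning set.
  P2: blocked at fork node Bm ∈ conditioning set.
  P3: blocked at fork node Bm ∈ conditioning set.
{Bm} satisfies the backdoor criterion.

Yes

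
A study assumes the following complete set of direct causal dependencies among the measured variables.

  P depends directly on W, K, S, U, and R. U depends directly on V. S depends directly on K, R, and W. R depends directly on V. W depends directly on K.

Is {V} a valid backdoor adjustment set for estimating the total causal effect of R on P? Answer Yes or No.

Backdoor paths from R to P (paths whose first edge points into R):
  P1: R <- V -> U -> P
Condition 1 (no descendant of R in the set): holds — descendants of R are {P, S}; none are in {V}.
Condition 2 (every backdoor path blocked by {V}):
  P1: blocked at fork node V ∈ conditioning set.
{V} satisfies the backdoor criterion.

Yes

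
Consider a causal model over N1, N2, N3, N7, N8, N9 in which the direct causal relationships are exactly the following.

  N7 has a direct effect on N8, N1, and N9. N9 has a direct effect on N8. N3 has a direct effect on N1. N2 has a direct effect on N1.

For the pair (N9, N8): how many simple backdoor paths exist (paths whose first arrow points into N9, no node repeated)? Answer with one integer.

1

A backdoor path from N9 to N8 is any simple undirected path whose first edge points into N9 (i.e. leaves N9 via a parent).
Parents of N9: {N7}.
Enumerating:
  P1: N9 <- N7 -> N8
That exhausts the simple backdoor paths. Count: 1.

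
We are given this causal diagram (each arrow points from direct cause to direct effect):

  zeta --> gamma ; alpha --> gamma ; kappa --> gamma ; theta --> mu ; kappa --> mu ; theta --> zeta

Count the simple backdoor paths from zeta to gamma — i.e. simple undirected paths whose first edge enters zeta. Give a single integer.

1

A backdoor path from zeta to gamma is any simple undirected path whose first edge points into zeta (i.e. leaves zeta via a parent).
Parents of zeta: {theta}.
Enumerating:
  P1: zeta <- theta -> mu <- kappa -> gamma
That exhausts the simple backdoor paths. Count: 1.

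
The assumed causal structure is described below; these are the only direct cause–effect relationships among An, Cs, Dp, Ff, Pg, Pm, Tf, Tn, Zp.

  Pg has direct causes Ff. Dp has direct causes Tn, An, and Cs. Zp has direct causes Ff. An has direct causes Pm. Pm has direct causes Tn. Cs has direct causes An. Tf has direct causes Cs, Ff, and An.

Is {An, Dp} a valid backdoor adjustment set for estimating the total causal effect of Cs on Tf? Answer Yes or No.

Backdoor paths from Cs to Tf (paths whose first edge points into Cs):
  P1: Cs <- An -> Tf
Condition 1 (no descendant of Cs in the set): FAILS — Dp is a descendant of Cs.
Condition 2 (every backdoor path blocked by {An, Dp}):
  P1: blocked at fork node An ∈ conditioning set.
{An, Dp} does not satisfy the backdoor criterion.

No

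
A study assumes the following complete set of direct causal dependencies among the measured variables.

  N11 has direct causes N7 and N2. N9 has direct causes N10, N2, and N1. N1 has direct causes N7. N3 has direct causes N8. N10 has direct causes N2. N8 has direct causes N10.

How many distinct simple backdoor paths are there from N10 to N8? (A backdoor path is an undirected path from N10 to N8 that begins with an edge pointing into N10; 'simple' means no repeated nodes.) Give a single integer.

0

A backdoor path from N10 to N8 is any simple undirected path whose first edge points into N10 (i.e. leaves N10 via a parent).
Parents of N10: {N2}.
No simple path from any parent of N10 reaches N8 without revisiting N10, so there are no backdoor paths.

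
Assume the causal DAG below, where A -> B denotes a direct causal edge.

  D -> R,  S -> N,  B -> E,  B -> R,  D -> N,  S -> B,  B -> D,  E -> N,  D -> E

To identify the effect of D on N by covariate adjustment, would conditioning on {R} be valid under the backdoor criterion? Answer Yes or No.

No

Backdoor paths from D to N (paths whose first edge points into D):
  P1: D <- B <- S -> N
  P2: D <- B -> E -> N
Condition 1 (no descendant of D in the set): FAILS — R is a descendant of D.
Condition 2 (every backdoor path blocked by {R}):
  P1: open — no interior node is in the conditioning set.
  P2: open — no interior node is in the conditioning set.
{R} does not satisfy the backdoor criterion.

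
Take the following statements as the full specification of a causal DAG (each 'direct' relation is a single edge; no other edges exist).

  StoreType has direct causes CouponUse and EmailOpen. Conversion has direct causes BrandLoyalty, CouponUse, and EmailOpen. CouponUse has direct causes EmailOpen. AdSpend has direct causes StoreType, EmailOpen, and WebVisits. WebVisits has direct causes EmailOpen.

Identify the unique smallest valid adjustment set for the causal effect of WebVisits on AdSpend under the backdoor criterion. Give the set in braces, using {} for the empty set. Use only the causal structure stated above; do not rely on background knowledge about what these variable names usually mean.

{EmailOpen}

Variables eligible for adjustment (non-descendants of WebVisits, excluding WebVisits and AdSpend): {BrandLoyalty, Conversion, CouponUse, EmailOpen, StoreType}.
Backdoor paths from WebVisits to AdSpend:
  P1: WebVisits <- EmailOpen -> CouponUse -> StoreType -> AdSpend
  P2: WebVisits <- EmailOpen -> StoreType -> AdSpend
  P3: WebVisits <- EmailOpen -> Conversion <- CouponUse -> StoreType -> AdSpend
  P4: WebVisits <- EmailOpen -> AdSpend
The empty set is not sufficient: P1 (WebVisits <- EmailOpen -> CouponUse -> StoreType -> AdSpend) has no collider blocking it and no conditioned non-collider, so it is open.
Try {EmailOpen}:
  P1: blocked at fork node EmailOpen ∈ conditioning set.
  P2: blocked at fork node EmailOpen ∈ conditioning set.
  P3: blocked at fork node EmailOpen ∈ conditioning set.
  P4: blocked at fork node EmailOpen ∈ conditioning set.
{EmailOpen} contains no descendant of WebVisits and blocks every backdoor path.
No other singleton works — e.g. {CouponUse} leaves P2 open — so {EmailOpen} is the unique smallest valid adjustment set.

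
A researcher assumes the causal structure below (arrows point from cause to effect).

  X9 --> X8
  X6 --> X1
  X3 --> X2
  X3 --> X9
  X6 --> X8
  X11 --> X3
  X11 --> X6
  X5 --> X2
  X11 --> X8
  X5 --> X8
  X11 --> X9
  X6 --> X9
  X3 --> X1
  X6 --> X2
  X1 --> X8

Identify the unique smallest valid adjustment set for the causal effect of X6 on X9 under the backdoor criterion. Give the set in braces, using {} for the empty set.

Variables eligible for adjustment (non-descendants of X6, excluding X6 and X9): {X11, X3, X5}.
Backdoor paths from X6 to X9:
  P1: X6 <- X11 -> X3 -> X2 <- X5 -> X8 <- X9
  P2: X6 <- X11 -> X3 -> X9
  P3: X6 <- X11 -> X3 -> X1 -> X8 <- X9
  P4: X6 <- X11 -> X9
  P5: X6 <- X11 -> X8 <- X5 -> X2 <- X3 -> X9
  P6: X6 <- X11 -> X8 <- X9
  P7: X6 <- X11 -> X8 <- X1 <- X3 -> X9
The empty set is not sufficient: P2 (X6 <- X11 -> X3 -> X9) has no collider blocking it and no conditioned non-collider, so it is open.
Try {X11}:
  P1: blocked at fork node X11 ∈ conditioning set.
  P2: blocked at fork node X11 ∈ conditioning set.
  P3: blocked at fork node X11 ∈ conditioning set.
  P4: blocked at fork node X11 ∈ conditioning set.
  P5: blocked at fork node X11 ∈ conditioning set.
  P6: blocked at fork node X11 ∈ conditioning set.
  P7: blocked at fork node X11 ∈ conditioning set.
{X11} contains no descendant of X6 and blocks every backdoor path.
No other singleton works — e.g. {X5} leaves P2 open — so {X11} is the unique smallest valid adjustment set.

{X11}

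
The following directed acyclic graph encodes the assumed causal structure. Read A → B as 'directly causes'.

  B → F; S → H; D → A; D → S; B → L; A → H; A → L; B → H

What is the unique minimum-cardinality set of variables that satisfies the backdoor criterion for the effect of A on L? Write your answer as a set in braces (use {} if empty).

Variables eligible for adjustment (non-descendants of A, excluding A and L): {B, D, F, S}.
Backdoor paths from A to L:
  P1: A <- D -> S -> H <- B -> L
Each backdoor path contains an unconditioned collider, so every path is already blocked with the empty conditioning set:
  P1: blocked at collider H (neither it nor any descendant is in the conditioning set).
The empty set is therefore the unique smallest valid set.

{}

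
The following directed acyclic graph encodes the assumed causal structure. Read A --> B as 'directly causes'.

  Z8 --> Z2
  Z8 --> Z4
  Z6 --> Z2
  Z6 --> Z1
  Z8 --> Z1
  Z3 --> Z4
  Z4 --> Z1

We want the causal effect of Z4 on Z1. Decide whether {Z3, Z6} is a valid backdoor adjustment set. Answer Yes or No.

No

Backdoor paths from Z4 to Z1 (paths whose first edge points into Z4):
  P1: Z4 <- Z8 -> Z2 <- Z6 -> Z1
  P2: Z4 <- Z8 -> Z1
Condition 1 (no descendant of Z4 in the set): holds — descendants of Z4 are {Z1}; none are in {Z3, Z6}.
Condition 2 (every backdoor path blocked by {Z3, Z6}):
  P1: blocked at collider Z2 (neither it nor any descendant is in the conditioning set).
  P2: open — no interior node is in the conditioning set.
{Z3, Z6} does not satisfy the backdoor criterion.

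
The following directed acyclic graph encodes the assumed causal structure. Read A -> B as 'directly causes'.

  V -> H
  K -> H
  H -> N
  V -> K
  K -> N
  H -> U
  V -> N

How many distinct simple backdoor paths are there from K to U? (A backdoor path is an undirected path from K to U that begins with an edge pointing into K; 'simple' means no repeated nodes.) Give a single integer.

2

A backdoor path from K to U is any simple undirected path whose first edge points into K (i.e. leaves K via a parent).
Parents of K: {V}.
Enumerating:
  P1: K <- V -> H -> U
  P2: K <- V -> N <- H -> U
That exhausts the simple backdoor paths. Count: 2.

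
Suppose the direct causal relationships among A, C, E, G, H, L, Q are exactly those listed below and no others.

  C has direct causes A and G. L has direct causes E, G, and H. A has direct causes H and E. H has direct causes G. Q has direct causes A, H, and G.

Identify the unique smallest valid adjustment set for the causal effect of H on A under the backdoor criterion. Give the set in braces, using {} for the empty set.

{}

Variables eligible for adjustment (non-descendants of H, excluding H and A): {E, G}.
Backdoor paths from H to A:
  P1: H <- G -> C <- A
  P2: H <- G -> L <- E -> A
  P3: H <- G -> Q <- A
Each backdoor path contains an unconditioned collider, so every path is already blocked with the empty conditioning set:
  P1: blocked at collider C (neither it nor any descendant is in the conditioning set).
  P2: blocked at collider L (neither it nor any descendant is in the conditioning set).
  P3: blocked at collider Q (neither it nor any descendant is in the conditioning set).
The empty set is therefore the unique smallest valid set.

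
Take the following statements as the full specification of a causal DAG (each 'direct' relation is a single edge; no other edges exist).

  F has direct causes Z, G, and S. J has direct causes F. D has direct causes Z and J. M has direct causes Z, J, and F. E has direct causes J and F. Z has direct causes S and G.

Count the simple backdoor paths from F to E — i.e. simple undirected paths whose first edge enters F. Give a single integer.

A backdoor path from F to E is any simple undirected path whose first edge points into F (i.e. leaves F via a parent).
Parents of F: {G, S, Z}.
Enumerating:
  P1: F <- S -> Z -> M <- J -> E
  P2: F <- S -> Z -> D <- J -> E
  P3: F <- G -> Z -> M <- J -> E
  P4: F <- G -> Z -> D <- J -> E
  P5: F <- Z -> M <- J -> E
  P6: F <- Z -> D <- J -> E
That exhausts the simple backdoor paths. Count: 6.

6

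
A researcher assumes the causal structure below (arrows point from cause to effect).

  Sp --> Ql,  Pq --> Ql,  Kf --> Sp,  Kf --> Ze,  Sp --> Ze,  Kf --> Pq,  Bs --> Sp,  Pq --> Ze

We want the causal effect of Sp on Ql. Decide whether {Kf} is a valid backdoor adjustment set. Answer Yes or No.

Backdoor paths from Sp to Ql (paths whose first edge points into Sp):
  P1: Sp <- Kf -> Pq -> Ql
  P2: Sp <- Kf -> Ze <- Pq -> Ql
Condition 1 (no descendant of Sp in the set): holds — descendants of Sp are {Ql, Ze}; none are in {Kf}.
Condition 2 (every backdoor path blocked by {Kf}):
  P1: blocked at fork node Kf ∈ conditioning set.
  P2: blocked at fork node Kf ∈ conditioning set.
{Kf} satisfies the backdoor criterion.

Yes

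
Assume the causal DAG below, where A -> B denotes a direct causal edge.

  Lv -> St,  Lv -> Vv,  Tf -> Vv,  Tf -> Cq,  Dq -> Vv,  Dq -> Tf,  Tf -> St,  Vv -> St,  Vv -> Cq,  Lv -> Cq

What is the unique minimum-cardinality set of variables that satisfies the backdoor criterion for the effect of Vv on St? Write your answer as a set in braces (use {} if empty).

{Lv, Tf}

Variables eligible for adjustment (non-descendants of Vv, excluding Vv and St): {Dq, Lv, Tf}.
Backdoor paths from Vv to St:
  P1: Vv <- Lv -> St
  P2: Vv <- Lv -> Cq <- Tf -> St
  P3: Vv <- Dq -> Tf -> St
  P4: Vv <- Dq -> Tf -> Cq <- Lv -> St
  P5: Vv <- Tf -> St
  P6: Vv <- Tf -> Cq <- Lv -> St
The empty set is not sufficient: P1 (Vv <- Lv -> St) has no collider blocking it and no conditioned non-collider, so it is open.
Try {Lv, Tf}:
  P1: blocked at fork node Lv ∈ conditioning set.
  P2: blocked at fork node Lv ∈ conditioning set.
  P3: blocked at chain node Tf ∈ conditioning set.
  P4: blocked at chain node Tf ∈ conditioning set.
  P5: blocked at fork node Tf ∈ conditioning set.
  P6: blocked at fork node Tf ∈ conditioning set.
{Lv, Tf} contains no descendant of Vv and blocks every backdoor path.
Every element of {Lv, Tf} is needed (dropping Lv leaves P1 open; dropping Tf leaves P3 open), so no proper subset is valid.
Among all size-2 subsets of the eligible variables, only {Lv, Tf} blocks every backdoor path, so it is the unique smallest valid adjustment set.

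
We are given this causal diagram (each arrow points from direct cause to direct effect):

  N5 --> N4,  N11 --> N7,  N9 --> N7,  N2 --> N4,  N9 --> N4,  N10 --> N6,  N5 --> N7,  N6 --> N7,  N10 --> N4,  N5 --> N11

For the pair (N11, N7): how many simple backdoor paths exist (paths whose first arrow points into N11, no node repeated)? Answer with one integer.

A backdoor path from N11 to N7 is any simple undirected path whose first edge points into N11 (i.e. leaves N11 via a parent).
Parents of N11: {N5}.
Enumerating:
  P1: N11 <- N5 -> N7
  P2: N11 <- N5 -> N4 <- N10 -> N6 -> N7
  P3: N11 <- N5 -> N4 <- N9 -> N7
That exhausts the simple backdoor paths. Count: 3.

3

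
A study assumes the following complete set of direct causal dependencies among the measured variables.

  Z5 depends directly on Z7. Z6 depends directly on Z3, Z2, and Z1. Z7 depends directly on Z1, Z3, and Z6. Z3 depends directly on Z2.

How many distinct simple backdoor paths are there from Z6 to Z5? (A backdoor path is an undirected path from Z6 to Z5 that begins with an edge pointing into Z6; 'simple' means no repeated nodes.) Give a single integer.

A backdoor path from Z6 to Z5 is any simple undirected path whose first edge points into Z6 (i.e. leaves Z6 via a parent).
Parents of Z6: {Z1, Z2, Z3}.
Enumerating:
  P1: Z6 <- Z2 -> Z3 -> Z7 -> Z5
  P2: Z6 <- Z3 -> Z7 -> Z5
  P3: Z6 <- Z1 -> Z7 -> Z5
That exhausts the simple backdoor paths. Count: 3.

3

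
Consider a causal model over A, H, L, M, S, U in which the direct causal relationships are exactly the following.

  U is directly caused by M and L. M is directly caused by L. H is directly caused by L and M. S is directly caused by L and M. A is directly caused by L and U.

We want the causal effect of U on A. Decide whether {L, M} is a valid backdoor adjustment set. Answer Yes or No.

Yes

Backdoor paths from U to A (paths whose first edge points into U):
  P1: U <- L -> A
  P2: U <- M <- L -> A
  P3: U <- M -> S <- L -> A
  P4: U <- M -> H <- L -> A
Condition 1 (no descendant of U in the set): holds — descendants of U are {A}; none are in {L, M}.
Condition 2 (every backdoor path blocked by {L, M}):
  P1: blocked at fork node L ∈ conditioning set.
  P2: blocked at chain node M ∈ conditioning set.
  P3: blocked at fork node M ∈ conditioning set.
  P4: blocked at fork node M ∈ conditioning set.
{L, M} satisfies the backdoor criterion.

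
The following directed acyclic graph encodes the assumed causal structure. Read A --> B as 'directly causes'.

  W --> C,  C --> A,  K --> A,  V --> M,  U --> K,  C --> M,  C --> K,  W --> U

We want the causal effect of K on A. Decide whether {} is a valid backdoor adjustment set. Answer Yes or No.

Backdoor paths from K to A (paths whose first edge points into K):
  P1: K <- U <- W -> C -> A
  P2: K <- C -> A
Condition 1 (no descendant of K in the set): holds — descendants of K are {A}; none are in {}.
Condition 2 (every backdoor path blocked by {}):
  P1: open — no interior node is in the conditioning set.
  P2: open — no interior node is in the conditioning set.
{} does not satisfy the backdoor criterion.

No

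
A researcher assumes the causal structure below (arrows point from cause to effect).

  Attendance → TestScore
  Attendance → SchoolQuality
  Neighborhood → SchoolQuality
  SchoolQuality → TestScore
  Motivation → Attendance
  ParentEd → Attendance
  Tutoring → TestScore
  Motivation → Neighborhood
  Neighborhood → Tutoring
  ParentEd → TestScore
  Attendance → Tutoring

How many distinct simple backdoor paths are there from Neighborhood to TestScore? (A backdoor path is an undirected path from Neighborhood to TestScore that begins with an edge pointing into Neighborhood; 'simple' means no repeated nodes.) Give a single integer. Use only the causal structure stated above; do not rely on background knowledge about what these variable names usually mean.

4

A backdoor path from Neighborhood to TestScore is any simple undirected path whose first edge points into Neighborhood (i.e. leaves Neighborhood via a parent).
Parents of Neighborhood: {Motivation}.
Enumerating:
  P1: Neighborhood <- Motivation -> Attendance <- ParentEd -> TestScore
  P2: Neighborhood <- Motivation -> Attendance -> Tutoring -> TestScore
  P3: Neighborhood <- Motivation -> Attendance -> SchoolQuality -> TestScore
  P4: Neighborhood <- Motivation -> Attendance -> TestScore
That exhausts the simple backdoor paths. Count: 4.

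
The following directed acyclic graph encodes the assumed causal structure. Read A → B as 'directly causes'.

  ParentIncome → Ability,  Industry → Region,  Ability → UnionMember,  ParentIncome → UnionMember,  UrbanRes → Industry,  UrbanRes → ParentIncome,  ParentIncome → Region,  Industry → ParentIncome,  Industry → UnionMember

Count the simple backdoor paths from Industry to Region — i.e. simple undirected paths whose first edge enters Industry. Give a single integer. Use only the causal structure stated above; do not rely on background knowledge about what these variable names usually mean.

1

A backdoor path from Industry to Region is any simple undirected path whose first edge points into Industry (i.e. leaves Industry via a parent).
Parents of Industry: {UrbanRes}.
Enumerating:
  P1: Industry <- UrbanRes -> ParentIncome -> Region
That exhausts the simple backdoor paths. Count: 1.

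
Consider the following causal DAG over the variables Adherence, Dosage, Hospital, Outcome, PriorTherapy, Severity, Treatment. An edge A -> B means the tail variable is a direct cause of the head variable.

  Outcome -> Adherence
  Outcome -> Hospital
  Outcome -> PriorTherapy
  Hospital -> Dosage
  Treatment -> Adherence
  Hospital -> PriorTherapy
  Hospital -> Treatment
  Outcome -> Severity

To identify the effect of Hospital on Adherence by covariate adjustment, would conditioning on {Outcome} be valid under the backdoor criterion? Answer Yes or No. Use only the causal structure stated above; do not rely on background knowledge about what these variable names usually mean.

Yes

Backdoor paths from Hospital to Adherence (paths whose first edge points into Hospital):
  P1: Hospital <- Outcome -> Adherence
Condition 1 (no descendant of Hospital in the set): holds — descendants of Hospital are {Adherence, Dosage, PriorTherapy, Treatment}; none are in {Outcome}.
Condition 2 (every backdoor path blocked by {Outcome}):
  P1: blocked at fork node Outcome ∈ conditioning set.
{Outcome} satisfies the backdoor criterion.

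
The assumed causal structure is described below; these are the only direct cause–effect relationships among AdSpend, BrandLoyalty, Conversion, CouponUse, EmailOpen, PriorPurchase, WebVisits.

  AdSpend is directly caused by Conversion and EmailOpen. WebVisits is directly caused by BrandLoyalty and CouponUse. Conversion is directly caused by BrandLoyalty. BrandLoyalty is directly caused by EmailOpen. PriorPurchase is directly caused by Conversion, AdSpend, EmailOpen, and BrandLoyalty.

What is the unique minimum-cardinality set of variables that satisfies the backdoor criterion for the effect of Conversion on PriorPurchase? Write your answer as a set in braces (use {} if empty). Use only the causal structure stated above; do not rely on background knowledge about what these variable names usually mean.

Variables eligible for adjustment (non-descendants of Conversion, excluding Conversion and PriorPurchase): {BrandLoyalty, CouponUse, EmailOpen, WebVisits}.
Backdoor paths from Conversion to PriorPurchase:
  P1: Conversion <- BrandLoyalty <- EmailOpen -> AdSpend -> PriorPurchase
  P2: Conversion <- BrandLoyalty <- EmailOpen -> PriorPurchase
  P3: Conversion <- BrandLoyalty -> PriorPurchase
The empty set is not sufficient: P1 (Conversion <- BrandLoyalty <- EmailOpen -> AdSpend -> PriorPurchase) has no collider blocking it and no conditioned non-collider, so it is open.
Try {BrandLoyalty}:
  P1: blocked at chain node BrandLoyalty ∈ conditioning set.
  P2: blocked at chain node BrandLoyalty ∈ conditioning set.
  P3: blocked at fork node BrandLoyalty ∈ conditioning set.
{BrandLoyalty} contains no descendant of Conversion and blocks every backdoor path.
No other singleton works — e.g. {EmailOpen} leaves P3 open — so {BrandLoyalty} is the unique smallest valid adjustment set.

{BrandLoyalty}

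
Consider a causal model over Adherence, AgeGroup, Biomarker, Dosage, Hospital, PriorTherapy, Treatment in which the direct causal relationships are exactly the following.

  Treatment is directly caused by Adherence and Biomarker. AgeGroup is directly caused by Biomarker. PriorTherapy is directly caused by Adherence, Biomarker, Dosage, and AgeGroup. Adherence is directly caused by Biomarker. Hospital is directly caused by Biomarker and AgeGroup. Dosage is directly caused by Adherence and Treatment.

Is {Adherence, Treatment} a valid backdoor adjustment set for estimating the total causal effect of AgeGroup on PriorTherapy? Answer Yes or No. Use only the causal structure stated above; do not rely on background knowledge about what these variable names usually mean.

Backdoor paths from AgeGroup to PriorTherapy (paths whose first edge points into AgeGroup):
  P1: AgeGroup <- Biomarker -> Adherence -> Treatment -> Dosage -> PriorTherapy
  P2: AgeGroup <- Biomarker -> Adherence -> Dosage -> PriorTherapy
  P3: AgeGroup <- Biomarker -> Adherence -> PriorTherapy
  P4: AgeGroup <- Biomarker -> Treatment <- Adherence -> Dosage -> PriorTherapy
  P5: AgeGroup <- Biomarker -> Treatment <- Adherence -> PriorTherapy
  P6: AgeGroup <- Biomarker -> Treatment -> Dosage <- Adherence -> PriorTherapy
  P7: AgeGroup <- Biomarker -> Treatment -> Dosage -> PriorTherapy
  P8: AgeGroup <- Biomarker -> PriorTherapy
Condition 1 (no descendant of AgeGroup in the set): holds — descendants of AgeGroup are {Hospital, PriorTherapy}; none are in {Adherence, Treatment}.
Condition 2 (every backdoor path blocked by {Adherence, Treatment}):
  P1: blocked at chain node Adherence ∈ conditioning set.
  P2: blocked at chain node Adherence ∈ conditioning set.
  P3: blocked at chain node Adherence ∈ conditioning set.
  P4: blocked at fork node Adherence ∈ conditioning set.
  P5: blocked at fork node Adherence ∈ conditioning set.
  P6: blocked at chain node Treatment ∈ conditioning set.
  P7: blocked at chain node Treatment ∈ conditioning set.
  P8: open — no interior node is in the conditioning set.
{Adherence, Treatment} does not satisfy the backdoor criterion.

No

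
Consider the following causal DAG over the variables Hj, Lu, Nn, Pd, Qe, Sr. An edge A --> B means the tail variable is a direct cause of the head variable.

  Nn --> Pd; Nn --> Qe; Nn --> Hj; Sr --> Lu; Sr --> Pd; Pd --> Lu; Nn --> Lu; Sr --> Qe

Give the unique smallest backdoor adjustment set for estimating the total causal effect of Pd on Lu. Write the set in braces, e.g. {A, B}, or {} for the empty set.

{Nn, Sr}

Variables eligible for adjustment (non-descendants of Pd, excluding Pd and Lu): {Hj, Nn, Qe, Sr}.
Backdoor paths from Pd to Lu:
  P1: Pd <- Nn -> Lu
  P2: Pd <- Nn -> Qe <- Sr -> Lu
  P3: Pd <- Sr -> Lu
  P4: Pd <- Sr -> Qe <- Nn -> Lu
The empty set is not sufficient: P1 (Pd <- Nn -> Lu) has no collider blocking it and no conditioned non-collider, so it is open.
Try {Nn, Sr}:
  P1: blocked at fork node Nn ∈ conditioning set.
  P2: blocked at fork node Nn ∈ conditioning set.
  P3: blocked at fork node Sr ∈ conditioning set.
  P4: blocked at fork node Sr ∈ conditioning set.
{Nn, Sr} contains no descendant of Pd and blocks every backdoor path.
Every element of {Nn, Sr} is needed (dropping Nn leaves P1 open; dropping Sr leaves P3 open), so no proper subset is valid.
Among all size-2 subsets of the eligible variables, only {Nn, Sr} blocks every backdoor path, so it is the unique smallest valid adjustment set.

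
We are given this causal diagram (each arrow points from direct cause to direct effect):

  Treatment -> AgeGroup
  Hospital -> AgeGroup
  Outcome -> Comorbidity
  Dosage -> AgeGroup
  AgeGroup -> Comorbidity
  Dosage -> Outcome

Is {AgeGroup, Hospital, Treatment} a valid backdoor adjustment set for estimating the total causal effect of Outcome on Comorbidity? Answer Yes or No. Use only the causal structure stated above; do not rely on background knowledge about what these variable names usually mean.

Yes

Backdoor paths from Outcome to Comorbidity (paths whose first edge points into Outcome):
  P1: Outcome <- Dosage -> AgeGroup -> Comorbidity
Condition 1 (no descendant of Outcome in the set): holds — descendants of Outcome are {Comorbidity}; none are in {AgeGroup, Hospital, Treatment}.
Condition 2 (every backdoor path blocked by {AgeGroup, Hospital, Treatment}):
  P1: blocked at chain node AgeGroup ∈ conditioning set.
{AgeGroup, Hospital, Treatment} satisfies the backdoor criterion.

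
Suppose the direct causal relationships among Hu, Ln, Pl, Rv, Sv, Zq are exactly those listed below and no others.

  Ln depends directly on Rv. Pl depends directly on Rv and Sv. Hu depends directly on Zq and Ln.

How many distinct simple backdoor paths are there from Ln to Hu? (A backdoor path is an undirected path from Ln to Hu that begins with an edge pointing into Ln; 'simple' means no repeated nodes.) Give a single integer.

0

A backdoor path from Ln to Hu is any simple undirected path whose first edge points into Ln (i.e. leaves Ln via a parent).
Parents of Ln: {Rv}.
No simple path from any parent of Ln reaches Hu without revisiting Ln, so there are no backdoor paths.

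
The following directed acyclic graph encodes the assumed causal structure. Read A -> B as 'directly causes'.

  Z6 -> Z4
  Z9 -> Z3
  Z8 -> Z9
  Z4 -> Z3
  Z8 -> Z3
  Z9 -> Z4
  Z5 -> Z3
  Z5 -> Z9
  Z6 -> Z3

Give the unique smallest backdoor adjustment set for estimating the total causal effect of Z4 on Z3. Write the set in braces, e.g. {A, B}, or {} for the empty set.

Variables eligible for adjustment (non-descendants of Z4, excluding Z4 and Z3): {Z5, Z6, Z8, Z9}.
Backdoor paths from Z4 to Z3:
  P1: Z4 <- Z6 -> Z3
  P2: Z4 <- Z9 <- Z5 -> Z3
  P3: Z4 <- Z9 <- Z8 -> Z3
  P4: Z4 <- Z9 -> Z3
The empty set is not sufficient: P1 (Z4 <- Z6 -> Z3) has no collider blocking it and no conditioned non-collider, so it is open.
Try {Z6, Z9}:
  P1: blocked at fork node Z6 ∈ conditioning set.
  P2: blocked at chain node Z9 ∈ conditioning set.
  P3: blocked at chain node Z9 ∈ conditioning set.
  P4: blocked at fork node Z9 ∈ conditioning set.
{Z6, Z9} contains no descendant of Z4 and blocks every backdoor path.
Every element of {Z6, Z9} is needed (dropping Z6 leaves P1 open; dropping Z9 leaves P2 open), so no proper subset is valid.
Among all size-2 subsets of the eligible variables, only {Z6, Z9} blocks every backdoor path, so it is the unique smallest valid adjustment set.

{Z6, Z9}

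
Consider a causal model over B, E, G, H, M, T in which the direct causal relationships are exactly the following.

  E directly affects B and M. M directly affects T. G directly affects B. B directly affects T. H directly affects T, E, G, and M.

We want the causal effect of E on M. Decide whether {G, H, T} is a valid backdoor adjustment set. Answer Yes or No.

No

Backdoor paths from E to M (paths whose first edge points into E):
  P1: E <- H -> M
  P2: E <- H -> G -> B -> T <- M
  P3: E <- H -> T <- M
Condition 1 (no descendant of E in the set): FAILS — T is a descendant of E.
Condition 2 (every backdoor path blocked by {G, H, T}):
  P1: blocked at fork node H ∈ conditioning set.
  P2: blocked at fork node H ∈ conditioning set.
  P3: blocked at fork node H ∈ conditioning set.
{G, H, T} does not satisfy the backdoor criterion.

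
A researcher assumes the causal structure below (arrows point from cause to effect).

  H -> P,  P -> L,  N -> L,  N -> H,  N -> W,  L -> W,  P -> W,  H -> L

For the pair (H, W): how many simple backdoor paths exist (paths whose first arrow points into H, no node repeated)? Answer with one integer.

A backdoor path from H to W is any simple undirected path whose first edge points into H (i.e. leaves H via a parent).
Parents of H: {N}.
Enumerating:
  P1: H <- N -> L <- P -> W
  P2: H <- N -> L -> W
  P3: H <- N -> W
That exhausts the simple backdoor paths. Count: 3.

3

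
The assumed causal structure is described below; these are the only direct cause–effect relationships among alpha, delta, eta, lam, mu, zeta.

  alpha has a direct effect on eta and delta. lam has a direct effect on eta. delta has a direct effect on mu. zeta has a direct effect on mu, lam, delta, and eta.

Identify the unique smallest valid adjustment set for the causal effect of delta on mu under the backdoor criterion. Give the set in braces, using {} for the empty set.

Variables eligible for adjustment (non-descendants of delta, excluding delta and mu): {alpha, eta, lam, zeta}.
Backdoor paths from delta to mu:
  P1: delta <- zeta -> mu
  P2: delta <- alpha -> eta <- zeta -> mu
  P3: delta <- alpha -> eta <- lam <- zeta -> mu
The empty set is not sufficient: P1 (delta <- zeta -> mu) has no collider blocking it and no conditioned non-collider, so it is open.
Try {zeta}:
  P1: blocked at fork node zeta ∈ conditioning set.
  P2: blocked at collider eta (neither it nor any descendant is in the conditioning set).
  P3: blocked at collider eta (neither it nor any descendant is in the conditioning set).
{zeta} contains no descendant of delta and blocks every backdoor path.
No other singleton works — e.g. {alpha} leaves P1 open — so {zeta} is the unique smallest valid adjustment set.

{zeta}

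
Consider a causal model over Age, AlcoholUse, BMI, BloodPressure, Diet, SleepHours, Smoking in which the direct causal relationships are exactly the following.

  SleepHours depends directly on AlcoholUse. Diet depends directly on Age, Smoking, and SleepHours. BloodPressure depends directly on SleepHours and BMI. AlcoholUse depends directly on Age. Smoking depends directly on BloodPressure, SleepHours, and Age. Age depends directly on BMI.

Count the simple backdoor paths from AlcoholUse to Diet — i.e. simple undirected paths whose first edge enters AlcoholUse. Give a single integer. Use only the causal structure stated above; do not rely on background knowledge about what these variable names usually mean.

A backdoor path from AlcoholUse to Diet is any simple undirected path whose first edge points into AlcoholUse (i.e. leaves AlcoholUse via a parent).
Parents of AlcoholUse: {Age}.
Enumerating:
  P1: AlcoholUse <- Age <- BMI -> BloodPressure <- SleepHours -> Smoking -> Diet
  P2: AlcoholUse <- Age <- BMI -> BloodPressure <- SleepHours -> Diet
  P3: AlcoholUse <- Age <- BMI -> BloodPressure -> Smoking <- SleepHours -> Diet
  P4: AlcoholUse <- Age <- BMI -> BloodPressure -> Smoking -> Diet
  P5: AlcoholUse <- Age -> Smoking <- SleepHours -> Diet
  P6: AlcoholUse <- Age -> Smoking <- BloodPressure <- SleepHours -> Diet
  P7: AlcoholUse <- Age -> Smoking -> Diet
  P8: AlcoholUse <- Age -> Diet
That exhausts the simple backdoor paths. Count: 8.

8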